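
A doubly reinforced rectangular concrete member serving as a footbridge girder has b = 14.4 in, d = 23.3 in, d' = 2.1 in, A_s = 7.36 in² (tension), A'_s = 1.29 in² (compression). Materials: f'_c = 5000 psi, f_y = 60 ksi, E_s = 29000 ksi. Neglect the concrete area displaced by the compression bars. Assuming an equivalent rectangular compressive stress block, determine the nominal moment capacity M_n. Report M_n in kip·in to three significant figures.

Assume both steels yield.
a = (A_s − A'_s) f_y/(0.85 f'_c b) = (7.36 − 1.29) × 60/(0.85 × 5 × 14.4) = 5.951 in.
c = a/β₁ = 5.951/0.8 = 7.439 in; ε'_s = 0.003(c − d')/c = 0.0022 ≥ ε_y = 0.0021, so the compression steel yields.
M_n = (A_s − A'_s) f_y (d − a/2) + A'_s f_y (d − d') = 364.2 × (23.3 − 2.9755) + 77.4 × (23.3 − 2.1) = 7402.2 + 1640.9 = 9043.1 kip·in.

M_n ≈ 9040 kip·in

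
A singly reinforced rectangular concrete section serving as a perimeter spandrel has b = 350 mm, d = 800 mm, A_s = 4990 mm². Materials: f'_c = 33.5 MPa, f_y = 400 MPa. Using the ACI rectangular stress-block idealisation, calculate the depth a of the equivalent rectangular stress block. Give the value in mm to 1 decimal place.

T = A_s f_y = 4990 × 400 = 1996000 N = 1996 kN.
Setting C = 0.85 f'_c a b equal to T: a = 1996000/(0.85 × 33.5 × 350) = 200.3 mm.

a ≈ 200.3 mm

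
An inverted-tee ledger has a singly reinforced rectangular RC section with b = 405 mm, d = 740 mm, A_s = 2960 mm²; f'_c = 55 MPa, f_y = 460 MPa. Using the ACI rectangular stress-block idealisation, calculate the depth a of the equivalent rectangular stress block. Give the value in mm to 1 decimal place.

a ≈ 71.9 mm

T = A_s f_y = 2960 × 460 = 1361600 N = 1361.6 kN.
Setting C = 0.85 f'_c a b equal to T: a = 1361600/(0.85 × 55 × 405) = 71.9 mm.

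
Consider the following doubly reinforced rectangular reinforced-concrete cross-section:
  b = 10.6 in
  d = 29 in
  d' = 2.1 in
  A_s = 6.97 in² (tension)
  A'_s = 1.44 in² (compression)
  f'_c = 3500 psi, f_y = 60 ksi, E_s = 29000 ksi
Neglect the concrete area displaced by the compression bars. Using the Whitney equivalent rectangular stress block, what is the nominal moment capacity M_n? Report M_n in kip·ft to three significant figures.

M_n ≈ 850 kip·ft

Assume both steels yield.
a = (A_s − A'_s) f_y/(0.85 f'_c b) = (6.97 − 1.44) × 60/(0.85 × 3.5 × 10.6) = 10.522 in.
c = a/β₁ = 10.522/0.85 = 12.379 in; ε'_s = 0.003(c − d')/c = 0.0025 ≥ ε_y = 0.0021, so the compression steel yields.
M_n = (A_s − A'_s) f_y (d − a/2) + A'_s f_y (d − d') = 331.8 × (29 − 5.261) + 86.4 × (29 − 2.1) = 7876.6 + 2324.2 = 10200.8 kip·in = 10200.8/12 = 850.07 kip·ft.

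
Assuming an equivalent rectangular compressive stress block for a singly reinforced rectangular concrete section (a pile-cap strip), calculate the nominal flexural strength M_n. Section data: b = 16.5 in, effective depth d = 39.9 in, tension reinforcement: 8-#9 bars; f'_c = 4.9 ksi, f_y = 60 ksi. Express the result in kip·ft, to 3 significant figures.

M_n ≈ 1460 kip·ft

A_s = 8 × 1 = 8 in².
T = A_s f_y = 8 × 60 = 480 kips.
a = T/(0.85 f'_c b) = 480/(0.85 × 4.9 × 16.5) = 6.985 in.
M_n = T(d − a/2) = 480 × (39.9 − 3.4925) = 17475.6 kip·in = 17475.6/12 = 1456.30 kip·ft.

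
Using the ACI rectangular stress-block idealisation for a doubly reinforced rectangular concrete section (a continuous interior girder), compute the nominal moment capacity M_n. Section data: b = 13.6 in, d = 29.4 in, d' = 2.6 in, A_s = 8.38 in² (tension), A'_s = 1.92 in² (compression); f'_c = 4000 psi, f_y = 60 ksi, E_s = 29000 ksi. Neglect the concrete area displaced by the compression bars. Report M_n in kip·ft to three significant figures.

M_n ≈ 1070 kip·ft

Assume both steels yield.
a = (A_s − A'_s) f_y/(0.85 f'_c b) = (8.38 − 1.92) × 60/(0.85 × 4 × 13.6) = 8.382 in.
c = a/β₁ = 8.382/0.85 = 9.861 in; ε'_s = 0.003(c − d')/c = 0.0022 ≥ ε_y = 0.0021, so the compression steel yields.
M_n = (A_s − A'_s) f_y (d − a/2) + A'_s f_y (d − d') = 387.6 × (29.4 − 4.191) + 115.2 × (29.4 − 2.6) = 9771.0 + 3087.4 = 12858.4 kip·in = 12858.4/12 = 1071.53 kip·ft.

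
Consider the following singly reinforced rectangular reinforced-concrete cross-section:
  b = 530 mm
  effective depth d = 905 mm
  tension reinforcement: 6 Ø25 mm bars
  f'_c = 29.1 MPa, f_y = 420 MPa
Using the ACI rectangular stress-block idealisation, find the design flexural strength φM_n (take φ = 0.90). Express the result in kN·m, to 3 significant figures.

φM_n ≈ 955 kN·m

A_s = 6 × 491 = 2946 mm².
T = A_s f_y = 2946 × 420 = 1237320 N = 1237.32 kN.
From C = T: a = T/(0.85 f'_c b) = 1237320/(0.85 × 29.1 × 530) = 94.38 mm.
M_n = T(d − a/2) = 1237.32 kN × (905 − 47.19) mm = 1061.39 kN·m.
φM_n = 0.90 × 1061.39 = 955.25 kN·m.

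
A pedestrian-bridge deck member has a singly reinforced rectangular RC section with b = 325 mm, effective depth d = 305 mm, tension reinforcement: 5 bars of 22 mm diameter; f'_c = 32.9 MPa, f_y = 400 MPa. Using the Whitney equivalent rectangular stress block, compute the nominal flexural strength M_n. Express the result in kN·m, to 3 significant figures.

M_n ≈ 200 kN·m

A_s = 5 × 380 = 1900 mm².
T = A_s f_y = 1900 × 400 = 760000 N = 760 kN.
From C = T: a = T/(0.85 f'_c b) = 760000/(0.85 × 32.9 × 325) = 83.62 mm.
M_n = T(d − a/2) = 760 kN × (305 − 41.81) mm = 200.02 kN·m.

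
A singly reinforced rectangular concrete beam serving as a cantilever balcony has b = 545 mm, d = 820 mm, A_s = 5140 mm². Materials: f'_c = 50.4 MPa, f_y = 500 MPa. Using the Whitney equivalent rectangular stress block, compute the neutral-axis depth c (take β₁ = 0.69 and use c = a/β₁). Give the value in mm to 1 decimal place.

T = A_s f_y = 5140 × 500 = 2570000 N = 2570 kN.
Setting C = 0.85 f'_c a b equal to T: a = 2570000/(0.85 × 50.4 × 545) = 110.075 mm.
With β₁ = 0.69, c = a/β₁ = 110.075/0.69 = 159.5 mm.

c ≈ 159.5 mm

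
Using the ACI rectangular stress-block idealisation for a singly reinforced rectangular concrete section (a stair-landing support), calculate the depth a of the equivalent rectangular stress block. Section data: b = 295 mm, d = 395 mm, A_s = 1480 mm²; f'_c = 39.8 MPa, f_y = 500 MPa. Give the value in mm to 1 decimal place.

T = A_s f_y = 1480 × 500 = 740000 N = 740 kN.
Setting C = 0.85 f'_c a b equal to T: a = 740000/(0.85 × 39.8 × 295) = 74.1 mm.

a ≈ 74.1 mm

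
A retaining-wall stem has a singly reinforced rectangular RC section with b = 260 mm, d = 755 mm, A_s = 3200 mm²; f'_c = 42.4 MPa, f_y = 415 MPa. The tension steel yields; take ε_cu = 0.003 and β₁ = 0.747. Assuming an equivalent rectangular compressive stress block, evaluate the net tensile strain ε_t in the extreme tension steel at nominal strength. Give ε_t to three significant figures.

ε_t ≈ 0.00894

a = A_s f_y/(0.85 f'_c b) = 141.72 mm.
β₁ = 0.747, so c = a/β₁ = 141.72/0.747 = 189.72 mm.
From the linear strain diagram with ε_cu = 0.003: ε_t = 0.003 (d − c)/c = 0.003 × (755 − 189.72)/189.72 = 0.00894.
Since ε_t ≥ 0.005, the section is tension-controlled.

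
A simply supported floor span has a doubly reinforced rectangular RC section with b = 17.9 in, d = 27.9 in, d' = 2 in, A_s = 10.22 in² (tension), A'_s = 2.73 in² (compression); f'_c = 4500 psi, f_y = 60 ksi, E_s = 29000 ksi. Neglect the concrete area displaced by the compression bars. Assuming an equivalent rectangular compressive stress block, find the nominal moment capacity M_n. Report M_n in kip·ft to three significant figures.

Assume both steels yield.
a = (A_s − A'_s) f_y/(0.85 f'_c b) = (10.22 − 2.73) × 60/(0.85 × 4.5 × 17.9) = 6.564 in.
c = a/β₁ = 6.564/0.825 = 7.956 in; ε'_s = 0.003(c − d')/c = 0.0022 ≥ ε_y = 0.0021, so the compression steel yields.
M_n = (A_s − A'_s) f_y (d − a/2) + A'_s f_y (d − d') = 449.4 × (27.9 − 3.282) + 163.8 × (27.9 − 2) = 11063.3 + 4242.4 = 15305.7 kip·in = 15305.7/12 = 1275.48 kip·ft.

M_n ≈ 1280 kip·ft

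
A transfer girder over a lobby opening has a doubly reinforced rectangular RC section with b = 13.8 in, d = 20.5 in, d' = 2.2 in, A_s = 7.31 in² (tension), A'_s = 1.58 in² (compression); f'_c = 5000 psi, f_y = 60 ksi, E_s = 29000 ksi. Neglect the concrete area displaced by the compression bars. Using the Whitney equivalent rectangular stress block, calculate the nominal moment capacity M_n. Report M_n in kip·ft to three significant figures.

M_n ≈ 648 kip·ft

Assume both steels yield.
a = (A_s − A'_s) f_y/(0.85 f'_c b) = (7.31 − 1.58) × 60/(0.85 × 5 × 13.8) = 5.862 in.
c = a/β₁ = 5.862/0.8 = 7.328 in; ε'_s = 0.003(c − d')/c = 0.0021 ≥ ε_y = 0.0021, so the compression steel yields.
M_n = (A_s − A'_s) f_y (d − a/2) + A'_s f_y (d − d') = 343.8 × (20.5 − 2.931) + 94.8 × (20.5 − 2.2) = 6040.2 + 1734.8 = 7775.0 kip·in = 7775.0/12 = 647.92 kip·ft.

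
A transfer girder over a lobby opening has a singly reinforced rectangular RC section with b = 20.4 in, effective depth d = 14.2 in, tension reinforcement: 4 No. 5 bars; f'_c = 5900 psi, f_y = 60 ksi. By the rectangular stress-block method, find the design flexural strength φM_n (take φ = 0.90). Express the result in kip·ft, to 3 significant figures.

φM_n ≈ 77.2 kip·ft

A_s = 4 × 0.31 = 1.24 in².
T = A_s f_y = 1.24 × 60 = 74.4 kips.
a = T/(0.85 f'_c b) = 74.4/(0.85 × 5.9 × 20.4) = 0.727 in.
M_n = T(d − a/2) = 74.4 × (14.2 − 0.3635) = 1029.4 kip·in = 1029.4/12 = 85.78 kip·ft.
φM_n = 0.90 × 85.78 = 77.20 kip·ft.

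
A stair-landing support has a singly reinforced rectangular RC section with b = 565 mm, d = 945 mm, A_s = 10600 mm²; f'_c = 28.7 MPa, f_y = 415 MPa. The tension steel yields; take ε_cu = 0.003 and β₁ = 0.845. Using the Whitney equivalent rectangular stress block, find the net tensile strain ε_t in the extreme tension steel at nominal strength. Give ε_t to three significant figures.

a = A_s f_y/(0.85 f'_c b) = 319.16 mm.
β₁ = 0.845, so c = a/β₁ = 319.16/0.845 = 377.70 mm.
From the linear strain diagram with ε_cu = 0.003: ε_t = 0.003 (d − c)/c = 0.003 × (945 − 377.70)/377.70 = 0.00451.
ε_t is between 0.004 and 0.005 — transition zone.

ε_t ≈ 0.00451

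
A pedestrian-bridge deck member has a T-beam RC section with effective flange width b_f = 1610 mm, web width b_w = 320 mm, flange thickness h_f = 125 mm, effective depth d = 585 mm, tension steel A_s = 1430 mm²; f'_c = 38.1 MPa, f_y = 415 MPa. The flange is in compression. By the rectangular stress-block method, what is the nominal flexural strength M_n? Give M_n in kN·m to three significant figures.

M_n ≈ 344 kN·m

Tension: T = A_s f_y = 1430 × 415 = 593450 N.
Try a within the flange: a = T/(0.85 f'_c b_f) = 593450/(0.85 × 38.1 × 1610) = 11.38 mm.
Since a = 11.38 ≤ h_f = 125 mm, the stress block lies entirely in the flange; analyse as a rectangular beam of width b_f.
M_n = T(d − a/2) = 593450 × (585 − 5.69) = 343.79 × 10⁶ N·mm.
M_n = 343.79 kN·m.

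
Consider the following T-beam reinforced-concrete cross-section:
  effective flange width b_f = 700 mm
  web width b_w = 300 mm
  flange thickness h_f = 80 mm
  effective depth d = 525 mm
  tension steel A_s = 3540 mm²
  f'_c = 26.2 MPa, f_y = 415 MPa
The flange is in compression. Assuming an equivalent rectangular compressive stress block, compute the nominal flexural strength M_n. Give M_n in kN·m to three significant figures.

M_n ≈ 700 kN·m

Tension: T = A_s f_y = 3540 × 415 = 1469100 N.
Try a within the flange: a = T/(0.85 f'_c b_f) = 1469100/(0.85 × 26.2 × 700) = 94.24 mm.
a = 94.24 > h_f = 80 mm: the block extends into the web. Split into flange-overhang and web parts.
C_f = 0.85 f'_c (b_f − b_w) h_f = 0.85 × 26.2 × (700 − 300) × 80 = 712640 N.
Remaining web compression depth: a_w = (T − C_f)/(0.85 f'_c b_w) = (1469100 − 712640)/(0.85 × 26.2 × 300) = 113.23 mm.
M_n = C_f(d − h_f/2) + (T − C_f)(d − a_w/2) = 712640 × (525 − 40) + 756460 × (525 − 56.615) = 345.63 + 354.31 = 699.94 × 10⁶ N·mm.
M_n = 699.94 kN·m.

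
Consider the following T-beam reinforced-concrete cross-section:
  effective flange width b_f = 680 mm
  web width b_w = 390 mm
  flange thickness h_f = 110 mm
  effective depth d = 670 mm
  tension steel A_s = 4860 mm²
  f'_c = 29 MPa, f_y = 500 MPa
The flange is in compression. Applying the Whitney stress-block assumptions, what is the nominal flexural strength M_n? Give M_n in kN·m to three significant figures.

Tension: T = A_s f_y = 4860 × 500 = 2430000 N.
Try a within the flange: a = T/(0.85 f'_c b_f) = 2430000/(0.85 × 29 × 680) = 144.97 mm.
a = 144.97 > h_f = 110 mm: the block extends into the web. Split into flange-overhang and web parts.
C_f = 0.85 f'_c (b_f − b_w) h_f = 0.85 × 29 × (680 − 390) × 110 = 786335 N.
Remaining web compression depth: a_w = (T − C_f)/(0.85 f'_c b_w) = (2430000 − 786335)/(0.85 × 29 × 390) = 170.97 mm.
M_n = C_f(d − h_f/2) + (T − C_f)(d − a_w/2) = 786335 × (670 − 55) + 1643665 × (670 − 85.485) = 483.60 + 960.75 = 1444.35 × 10⁶ N·mm.
M_n = 1444.35 kN·m.

M_n ≈ 1440 kN·m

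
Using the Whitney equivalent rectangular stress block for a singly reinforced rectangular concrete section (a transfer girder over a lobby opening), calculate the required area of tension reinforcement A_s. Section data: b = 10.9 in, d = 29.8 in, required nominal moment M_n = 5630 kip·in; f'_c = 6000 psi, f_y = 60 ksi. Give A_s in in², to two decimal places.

A_s ≈ 3.35 in²

From M_n = 0.85 f'_c a b (d − a/2):
a = d − √(d² − 2M_n/(0.85 f'_c b)) = 29.8 − √(29.8² − 2 × 5630/(0.85 × 6 × 10.9)) = 3.618 in.
A_s = 0.85 f'_c a b / f_y = 0.85 × 6 × 3.618 × 10.9 / 60 = 3.352 in².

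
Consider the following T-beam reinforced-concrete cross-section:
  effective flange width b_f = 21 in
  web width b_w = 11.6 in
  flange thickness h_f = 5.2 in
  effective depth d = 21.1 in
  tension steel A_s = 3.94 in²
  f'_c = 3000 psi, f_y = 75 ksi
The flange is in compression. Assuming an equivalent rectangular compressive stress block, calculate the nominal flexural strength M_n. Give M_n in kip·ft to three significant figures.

M_n ≈ 451 kip·ft

Tension: T = A_s f_y = 3.94 × 75 = 295.5 kips.
Try a within the flange: a = T/(0.85 f'_c b_f) = 295.5/(0.85 × 3 × 21) = 5.518 in.
a = 5.518 > h_f = 5.2 in: the block extends into the web. Split into flange-overhang and web parts.
C_f = 0.85 f'_c (b_f − b_w) h_f = 0.85 × 3 × (21 − 11.6) × 5.2 = 124.6 kips.
Remaining web compression depth: a_w = (T − C_f)/(0.85 f'_c b_w) = (295.5 − 124.6)/(0.85 × 3 × 11.6) = 5.778 in.
M_n = C_f(d − h_f/2) + (T − C_f)(d − a_w/2) = 124.6 × (21.1 − 2.6) + 170.9 × (21.1 − 2.889) = 2305.1 + 3112.3 = 5417.4 kip·in.
M_n = 5417.4/12 = 451.45 kip·ft.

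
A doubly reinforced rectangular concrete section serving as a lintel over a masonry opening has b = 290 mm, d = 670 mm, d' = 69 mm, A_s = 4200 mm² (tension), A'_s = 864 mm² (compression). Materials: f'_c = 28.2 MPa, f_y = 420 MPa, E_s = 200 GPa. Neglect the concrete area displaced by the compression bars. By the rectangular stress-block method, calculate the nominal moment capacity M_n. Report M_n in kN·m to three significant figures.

M_n ≈ 1020 kN·m

Assume both tension and compression steel yield.
Net tension couple steel: A_s − A'_s = 3336 mm².
a = (A_s − A'_s) f_y / (0.85 f'_c b) = 1401120/(0.85 × 28.2 × 290) = 201.56 mm.
c = a/β₁ = 201.56/0.849 = 237.41 mm; ε'_s = 0.003(c − d')/c = 0.0021 ≥ f_y/E_s = 0.0021, so compression steel does yield.
M_n = (A_s − A'_s) f_y (d − a/2) + A'_s f_y (d − d') = [1401120 × (670 − 100.78) + 362880 × (670 − 69)] × 10⁻⁶ = 797.55 + 218.09 = 1015.64 kN·m.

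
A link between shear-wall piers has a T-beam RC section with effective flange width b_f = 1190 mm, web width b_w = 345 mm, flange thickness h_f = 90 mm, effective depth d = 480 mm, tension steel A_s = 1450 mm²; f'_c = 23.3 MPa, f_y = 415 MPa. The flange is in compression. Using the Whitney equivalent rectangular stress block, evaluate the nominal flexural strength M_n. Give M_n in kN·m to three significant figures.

M_n ≈ 281 kN·m

Tension: T = A_s f_y = 1450 × 415 = 601750 N.
Try a within the flange: a = T/(0.85 f'_c b_f) = 601750/(0.85 × 23.3 × 1190) = 25.53 mm.
Since a = 25.53 ≤ h_f = 90 mm, the stress block lies entirely in the flange; analyse as a rectangular beam of width b_f.
M_n = T(d − a/2) = 601750 × (480 − 12.765) = 281.16 × 10⁶ N·mm.
M_n = 281.16 kN·m.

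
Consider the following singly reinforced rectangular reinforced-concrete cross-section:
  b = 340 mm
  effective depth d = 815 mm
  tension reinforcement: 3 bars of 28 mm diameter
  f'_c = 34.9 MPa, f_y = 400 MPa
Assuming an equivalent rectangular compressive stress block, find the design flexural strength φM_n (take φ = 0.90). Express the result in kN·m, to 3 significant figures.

φM_n ≈ 518 kN·m

A_s = 3 × 616 = 1848 mm².
T = A_s f_y = 1848 × 400 = 739200 N = 739.2 kN.
From C = T: a = T/(0.85 f'_c b) = 739200/(0.85 × 34.9 × 340) = 73.29 mm.
M_n = T(d − a/2) = 739.2 kN × (815 − 36.645) mm = 575.36 kN·m.
φM_n = 0.90 × 575.36 = 517.82 kN·m.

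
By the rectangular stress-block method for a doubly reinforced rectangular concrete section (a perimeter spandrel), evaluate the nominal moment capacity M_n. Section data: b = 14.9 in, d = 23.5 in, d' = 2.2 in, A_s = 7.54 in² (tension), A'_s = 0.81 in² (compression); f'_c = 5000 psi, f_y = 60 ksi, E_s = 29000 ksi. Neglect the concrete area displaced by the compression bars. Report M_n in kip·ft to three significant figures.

M_n ≈ 770 kip·ft

Assume both steels yield.
a = (A_s − A'_s) f_y/(0.85 f'_c b) = (7.54 − 0.81) × 60/(0.85 × 5 × 14.9) = 6.377 in.
c = a/β₁ = 6.377/0.8 = 7.971 in; ε'_s = 0.003(c − d')/c = 0.0022 ≥ ε_y = 0.0021, so the compression steel yields.
M_n = (A_s − A'_s) f_y (d − a/2) + A'_s f_y (d − d') = 403.8 × (23.5 − 3.1885) + 48.6 × (23.5 − 2.2) = 8201.8 + 1035.2 = 9237.0 kip·in = 9237.0/12 = 769.75 kip·ft.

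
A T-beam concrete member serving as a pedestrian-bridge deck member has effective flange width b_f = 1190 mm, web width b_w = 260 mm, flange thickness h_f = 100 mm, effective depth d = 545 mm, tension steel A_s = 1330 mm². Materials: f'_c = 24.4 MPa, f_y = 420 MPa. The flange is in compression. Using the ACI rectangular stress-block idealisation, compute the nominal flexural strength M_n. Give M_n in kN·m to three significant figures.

Tension: T = A_s f_y = 1330 × 420 = 558600 N.
Try a within the flange: a = T/(0.85 f'_c b_f) = 558600/(0.85 × 24.4 × 1190) = 22.63 mm.
Since a = 22.63 ≤ h_f = 100 mm, the stress block lies entirely in the flange; analyse as a rectangular beam of width b_f.
M_n = T(d − a/2) = 558600 × (545 − 11.315) = 298.12 × 10⁶ N·mm.
M_n = 298.12 kN·m.

M_n ≈ 298 kN·m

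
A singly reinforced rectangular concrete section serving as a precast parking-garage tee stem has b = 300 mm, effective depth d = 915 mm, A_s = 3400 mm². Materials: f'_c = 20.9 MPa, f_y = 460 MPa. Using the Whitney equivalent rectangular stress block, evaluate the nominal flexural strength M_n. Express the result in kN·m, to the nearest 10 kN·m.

M_n ≈ 1200 kN·m

T = A_s f_y = 3400 × 460 = 1564000 N = 1564 kN.
From C = T: a = T/(0.85 f'_c b) = 1564000/(0.85 × 20.9 × 300) = 293.46 mm.
M_n = T(d − a/2) = 1564 kN × (915 − 146.73) mm = 1201.57 kN·m.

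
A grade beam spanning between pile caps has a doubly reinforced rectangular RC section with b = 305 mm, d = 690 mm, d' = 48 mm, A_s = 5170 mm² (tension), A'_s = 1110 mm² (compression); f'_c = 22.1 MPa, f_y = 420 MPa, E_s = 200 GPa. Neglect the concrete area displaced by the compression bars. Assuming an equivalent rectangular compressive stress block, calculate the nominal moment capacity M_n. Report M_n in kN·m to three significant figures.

Assume both tension and compression steel yield.
Net tension couple steel: A_s − A'_s = 4060 mm².
a = (A_s − A'_s) f_y / (0.85 f'_c b) = 1705200/(0.85 × 22.1 × 305) = 297.62 mm.
c = a/β₁ = 297.62/0.85 = 350.14 mm; ε'_s = 0.003(c − d')/c = 0.0026 ≥ f_y/E_s = 0.0021, so compression steel does yield.
M_n = (A_s − A'_s) f_y (d − a/2) + A'_s f_y (d − d') = [1705200 × (690 − 148.81) + 466200 × (690 − 48)] × 10⁻⁶ = 922.84 + 299.30 = 1222.14 kN·m.

M_n ≈ 1220 kN·m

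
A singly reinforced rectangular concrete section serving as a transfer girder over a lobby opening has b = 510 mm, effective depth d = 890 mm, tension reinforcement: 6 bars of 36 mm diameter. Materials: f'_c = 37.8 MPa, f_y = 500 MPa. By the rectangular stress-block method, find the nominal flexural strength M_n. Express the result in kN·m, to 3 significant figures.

A_s = 6 × 1018 = 6108 mm².
T = A_s f_y = 6108 × 500 = 3054000 N = 3054 kN.
From C = T: a = T/(0.85 f'_c b) = 3054000/(0.85 × 37.8 × 510) = 186.38 mm.
M_n = T(d − a/2) = 3054 kN × (890 − 93.19) mm = 2433.46 kN·m.

M_n ≈ 2430 kN·m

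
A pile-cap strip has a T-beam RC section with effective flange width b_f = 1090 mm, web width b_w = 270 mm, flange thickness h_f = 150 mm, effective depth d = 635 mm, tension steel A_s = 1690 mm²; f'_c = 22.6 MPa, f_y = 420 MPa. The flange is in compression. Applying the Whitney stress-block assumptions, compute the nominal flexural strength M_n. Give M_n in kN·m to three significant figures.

Tension: T = A_s f_y = 1690 × 420 = 709800 N.
Try a within the flange: a = T/(0.85 f'_c b_f) = 709800/(0.85 × 22.6 × 1090) = 33.90 mm.
Since a = 33.90 ≤ h_f = 150 mm, the stress block lies entirely in the flange; analyse as a rectangular beam of width b_f.
M_n = T(d − a/2) = 709800 × (635 − 16.95) = 438.69 × 10⁶ N·mm.
M_n = 438.69 kN·m.

M_n ≈ 439 kN·m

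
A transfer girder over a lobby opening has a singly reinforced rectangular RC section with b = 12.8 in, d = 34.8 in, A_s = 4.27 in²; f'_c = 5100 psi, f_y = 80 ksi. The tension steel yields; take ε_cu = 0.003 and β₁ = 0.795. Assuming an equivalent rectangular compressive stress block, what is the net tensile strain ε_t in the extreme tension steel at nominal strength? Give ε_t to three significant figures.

ε_t ≈ 0.0105

a = A_s f_y/(0.85 f'_c b) = 6.156 in.
β₁ = 0.795, so c = a/β₁ = 6.156/0.795 = 7.743 in.
From the linear strain diagram with ε_cu = 0.003: ε_t = 0.003 (d − c)/c = 0.003 × (34.8 − 7.743)/7.743 = 0.0105.
Since ε_t ≥ 0.005, the section is tension-controlled.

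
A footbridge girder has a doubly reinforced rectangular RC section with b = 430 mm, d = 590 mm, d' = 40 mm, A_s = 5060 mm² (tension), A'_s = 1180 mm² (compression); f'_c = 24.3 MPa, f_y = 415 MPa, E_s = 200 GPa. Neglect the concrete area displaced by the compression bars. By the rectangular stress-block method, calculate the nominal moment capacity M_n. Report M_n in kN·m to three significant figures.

M_n ≈ 1070 kN·m

Assume both tension and compression steel yield.
Net tension couple steel: A_s − A'_s = 3880 mm².
a = (A_s − A'_s) f_y / (0.85 f'_c b) = 1610200/(0.85 × 24.3 × 430) = 181.30 mm.
c = a/β₁ = 181.30/0.85 = 213.29 mm; ε'_s = 0.003(c − d')/c = 0.0024 ≥ f_y/E_s = 0.0021, so compression steel does yield.
M_n = (A_s − A'_s) f_y (d − a/2) + A'_s f_y (d − d') = [1610200 × (590 − 90.65) + 489700 × (590 − 40)] × 10⁻⁶ = 804.05 + 269.34 = 1073.39 kN·m.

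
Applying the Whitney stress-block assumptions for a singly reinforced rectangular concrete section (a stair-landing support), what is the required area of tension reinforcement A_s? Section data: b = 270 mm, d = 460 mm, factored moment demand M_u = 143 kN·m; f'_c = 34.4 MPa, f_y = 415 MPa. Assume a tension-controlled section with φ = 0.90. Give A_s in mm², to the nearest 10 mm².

A_s ≈ 880 mm²

M_n = M_u/φ = 143/0.90 = 158.889 kN·m.
With M_n = 0.85 f'_c a b (d − a/2), solve the quadratic for a:
a = d − √(d² − 2M_n/(0.85 f'_c b)) = 460 − √(460² − 2 × 158.889×10⁶/(0.85 × 34.4 × 270)) = 46.06 mm.
A_s = 0.85 f'_c a b / f_y = 0.85 × 34.4 × 46.06 × 270 / 415 = 876.2 mm².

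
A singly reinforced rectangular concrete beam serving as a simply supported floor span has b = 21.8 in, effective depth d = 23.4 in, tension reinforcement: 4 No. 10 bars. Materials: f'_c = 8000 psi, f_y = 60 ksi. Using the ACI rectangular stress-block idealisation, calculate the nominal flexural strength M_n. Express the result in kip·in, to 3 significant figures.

M_n ≈ 6820 kip·in

A_s = 4 × 1.27 = 5.08 in².
T = A_s f_y = 5.08 × 60 = 304.8 kips.
a = T/(0.85 f'_c b) = 304.8/(0.85 × 8 × 21.8) = 2.056 in.
M_n = T(d − a/2) = 304.8 × (23.4 − 1.028) = 6819.0 kip·in.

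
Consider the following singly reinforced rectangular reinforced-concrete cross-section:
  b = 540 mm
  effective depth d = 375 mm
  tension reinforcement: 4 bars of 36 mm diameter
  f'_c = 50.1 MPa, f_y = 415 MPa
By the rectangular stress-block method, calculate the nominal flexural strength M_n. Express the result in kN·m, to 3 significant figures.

A_s = 4 × 1018 = 4072 mm².
T = A_s f_y = 4072 × 415 = 1689880 N = 1689.88 kN.
From C = T: a = T/(0.85 f'_c b) = 1689880/(0.85 × 50.1 × 540) = 73.49 mm.
M_n = T(d − a/2) = 1689.88 kN × (375 − 36.745) mm = 571.61 kN·m.

M_n ≈ 572 kN·m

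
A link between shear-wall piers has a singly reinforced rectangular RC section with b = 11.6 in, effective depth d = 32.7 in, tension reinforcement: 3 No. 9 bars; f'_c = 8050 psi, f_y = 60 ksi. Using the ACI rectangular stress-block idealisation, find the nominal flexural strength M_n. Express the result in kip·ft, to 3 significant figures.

A_s = 3 × 1 = 3 in².
T = A_s f_y = 3 × 60 = 180 kips.
a = T/(0.85 f'_c b) = 180/(0.85 × 8.05 × 11.6) = 2.268 in.
M_n = T(d − a/2) = 180 × (32.7 − 1.134) = 5681.9 kip·in = 5681.9/12 = 473.49 kip·ft.

M_n ≈ 473 kip·ft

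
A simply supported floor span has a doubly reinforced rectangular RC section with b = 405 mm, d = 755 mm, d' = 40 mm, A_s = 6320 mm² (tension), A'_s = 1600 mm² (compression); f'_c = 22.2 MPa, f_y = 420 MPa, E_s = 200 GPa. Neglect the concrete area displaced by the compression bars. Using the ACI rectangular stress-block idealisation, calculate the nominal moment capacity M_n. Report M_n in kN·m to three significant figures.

Assume both tension and compression steel yield.
Net tension couple steel: A_s − A'_s = 4720 mm².
a = (A_s − A'_s) f_y / (0.85 f'_c b) = 1982400/(0.85 × 22.2 × 405) = 259.40 mm.
c = a/β₁ = 259.40/0.85 = 305.18 mm; ε'_s = 0.003(c − d')/c = 0.0026 ≥ f_y/E_s = 0.0021, so compression steel does yield.
M_n = (A_s − A'_s) f_y (d − a/2) + A'_s f_y (d − d') = [1982400 × (755 − 129.7) + 672000 × (755 − 40)] × 10⁻⁶ = 1239.59 + 480.48 = 1720.07 kN·m.

M_n ≈ 1720 kN·m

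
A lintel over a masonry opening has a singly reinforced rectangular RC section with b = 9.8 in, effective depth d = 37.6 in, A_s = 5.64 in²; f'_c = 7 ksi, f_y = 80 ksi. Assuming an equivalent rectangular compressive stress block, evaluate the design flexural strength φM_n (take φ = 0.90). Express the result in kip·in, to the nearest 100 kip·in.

φM_n ≈ 13700 kip·in

T = A_s f_y = 5.64 × 80 = 451.2 kips.
a = T/(0.85 f'_c b) = 451.2/(0.85 × 7 × 9.8) = 7.738 in.
M_n = T(d − a/2) = 451.2 × (37.6 − 3.869) = 15219.4 kip·in.
φM_n = 0.90 × 15219.4 = 13697.5 kip·in.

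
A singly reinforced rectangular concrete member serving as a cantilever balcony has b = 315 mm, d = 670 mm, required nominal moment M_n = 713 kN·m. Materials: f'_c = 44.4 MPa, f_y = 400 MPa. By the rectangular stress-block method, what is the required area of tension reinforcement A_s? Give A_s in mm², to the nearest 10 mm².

A_s ≈ 2870 mm²

With M_n = 0.85 f'_c a b (d − a/2), solve the quadratic for a:
a = d − √(d² − 2M_n/(0.85 f'_c b)) = 670 − √(670² − 2 × 713×10⁶/(0.85 × 44.4 × 315)) = 96.46 mm.
A_s = 0.85 f'_c a b / f_y = 0.85 × 44.4 × 96.46 × 315 / 400 = 2866.8 mm².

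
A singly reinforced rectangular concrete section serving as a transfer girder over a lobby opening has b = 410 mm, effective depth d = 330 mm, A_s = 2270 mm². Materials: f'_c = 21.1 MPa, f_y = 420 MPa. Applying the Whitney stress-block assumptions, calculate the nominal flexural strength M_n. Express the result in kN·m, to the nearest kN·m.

M_n ≈ 253 kN·m

T = A_s f_y = 2270 × 420 = 953400 N = 953.4 kN.
From C = T: a = T/(0.85 f'_c b) = 953400/(0.85 × 21.1 × 410) = 129.66 mm.
M_n = T(d − a/2) = 953.4 kN × (330 − 64.83) mm = 252.81 kN·m.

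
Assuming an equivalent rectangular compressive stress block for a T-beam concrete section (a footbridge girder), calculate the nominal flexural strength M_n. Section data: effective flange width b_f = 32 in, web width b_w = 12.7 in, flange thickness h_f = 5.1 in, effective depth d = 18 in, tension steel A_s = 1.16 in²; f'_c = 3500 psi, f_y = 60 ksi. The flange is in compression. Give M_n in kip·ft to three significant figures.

Tension: T = A_s f_y = 1.16 × 60 = 69.6 kips.
Try a within the flange: a = T/(0.85 f'_c b_f) = 69.6/(0.85 × 3.5 × 32) = 0.731 in.
Since a = 0.731 ≤ h_f = 5.1 in, the stress block lies entirely in the flange; analyse as a rectangular beam of width b_f.
M_n = T(d − a/2) = 69.6 × (18 − 0.3655) = 1227.4 kip·in.
M_n = 1227.4/12 = 102.28 kip·ft.

M_n ≈ 102 kip·ft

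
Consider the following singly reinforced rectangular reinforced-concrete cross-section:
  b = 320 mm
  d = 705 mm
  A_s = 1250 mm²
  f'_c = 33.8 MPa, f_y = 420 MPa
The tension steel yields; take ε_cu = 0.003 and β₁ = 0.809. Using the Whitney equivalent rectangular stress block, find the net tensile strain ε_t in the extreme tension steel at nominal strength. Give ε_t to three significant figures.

ε_t ≈ 0.0270

a = A_s f_y/(0.85 f'_c b) = 57.10 mm.
β₁ = 0.809, so c = a/β₁ = 57.10/0.809 = 70.58 mm.
From the linear strain diagram with ε_cu = 0.003: ε_t = 0.003 (d − c)/c = 0.003 × (705 − 70.58)/70.58 = 0.0270.
Since ε_t ≥ 0.005, the section is tension-controlled.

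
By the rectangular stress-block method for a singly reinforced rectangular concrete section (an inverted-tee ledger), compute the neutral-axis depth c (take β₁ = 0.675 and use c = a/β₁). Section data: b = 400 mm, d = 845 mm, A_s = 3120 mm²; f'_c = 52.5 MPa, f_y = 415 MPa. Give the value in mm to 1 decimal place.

T = A_s f_y = 3120 × 415 = 1294800 N = 1294.8 kN.
Setting C = 0.85 f'_c a b equal to T: a = 1294800/(0.85 × 52.5 × 400) = 72.538 mm.
With β₁ = 0.675, c = a/β₁ = 72.538/0.675 = 107.5 mm.

c ≈ 107.5 mm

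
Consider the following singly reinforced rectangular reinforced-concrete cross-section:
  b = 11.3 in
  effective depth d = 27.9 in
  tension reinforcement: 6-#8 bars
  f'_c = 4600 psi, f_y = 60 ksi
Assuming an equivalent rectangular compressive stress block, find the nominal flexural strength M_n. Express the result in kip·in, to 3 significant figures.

M_n ≈ 7020 kip·in

A_s = 6 × 0.79 = 4.74 in².
T = A_s f_y = 4.74 × 60 = 284.4 kips.
a = T/(0.85 f'_c b) = 284.4/(0.85 × 4.6 × 11.3) = 6.437 in.
M_n = T(d − a/2) = 284.4 × (27.9 − 3.2185) = 7019.4 kip·in.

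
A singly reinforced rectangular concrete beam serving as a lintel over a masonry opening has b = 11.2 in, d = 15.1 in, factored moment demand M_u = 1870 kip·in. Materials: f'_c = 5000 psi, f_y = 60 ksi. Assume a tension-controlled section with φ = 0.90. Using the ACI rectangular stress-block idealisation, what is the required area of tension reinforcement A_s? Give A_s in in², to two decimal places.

A_s ≈ 2.57 in²

M_n = M_u/φ = 1870/0.90 = 2077.78 kip·in.
From M_n = 0.85 f'_c a b (d − a/2):
a = d − √(d² − 2M_n/(0.85 f'_c b)) = 15.1 − √(15.1² − 2 × 2077.78/(0.85 × 5 × 11.2)) = 3.238 in.
A_s = 0.85 f'_c a b / f_y = 0.85 × 5 × 3.238 × 11.2 / 60 = 2.569 in².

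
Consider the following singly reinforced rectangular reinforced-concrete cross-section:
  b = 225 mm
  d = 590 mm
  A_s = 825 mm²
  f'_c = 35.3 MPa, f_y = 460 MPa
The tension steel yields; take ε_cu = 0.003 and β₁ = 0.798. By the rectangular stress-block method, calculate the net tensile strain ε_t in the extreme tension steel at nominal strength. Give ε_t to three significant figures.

ε_t ≈ 0.0221

a = A_s f_y/(0.85 f'_c b) = 56.21 mm.
β₁ = 0.798, so c = a/β₁ = 56.21/0.798 = 70.44 mm.
From the linear strain diagram with ε_cu = 0.003: ε_t = 0.003 (d − c)/c = 0.003 × (590 − 70.44)/70.44 = 0.0221.
Since ε_t ≥ 0.005, the section is tension-controlled.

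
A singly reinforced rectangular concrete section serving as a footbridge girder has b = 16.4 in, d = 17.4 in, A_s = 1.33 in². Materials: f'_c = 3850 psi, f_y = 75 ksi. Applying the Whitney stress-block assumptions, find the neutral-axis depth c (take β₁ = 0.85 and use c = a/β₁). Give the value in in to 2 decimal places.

c ≈ 2.19 in

T = A_s f_y = 1.33 × 75 = 99.75 kips.
a = T/(0.85 f'_c b) = 99.75/(0.85 × 3.85 × 16.4) = 1.8586 in.
With β₁ = 0.85, c = a/β₁ = 1.8586/0.85 = 2.19 in.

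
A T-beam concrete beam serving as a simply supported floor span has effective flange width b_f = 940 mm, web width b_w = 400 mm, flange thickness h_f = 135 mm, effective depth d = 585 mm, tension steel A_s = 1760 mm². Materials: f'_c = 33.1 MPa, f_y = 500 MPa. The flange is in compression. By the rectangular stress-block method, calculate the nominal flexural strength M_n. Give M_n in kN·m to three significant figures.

M_n ≈ 500 kN·m

Tension: T = A_s f_y = 1760 × 500 = 880000 N.
Try a within the flange: a = T/(0.85 f'_c b_f) = 880000/(0.85 × 33.1 × 940) = 33.27 mm.
Since a = 33.27 ≤ h_f = 135 mm, the stress block lies entirely in the flange; analyse as a rectangular beam of width b_f.
M_n = T(d − a/2) = 880000 × (585 − 16.635) = 500.16 × 10⁶ N·mm.
M_n = 500.16 kN·m.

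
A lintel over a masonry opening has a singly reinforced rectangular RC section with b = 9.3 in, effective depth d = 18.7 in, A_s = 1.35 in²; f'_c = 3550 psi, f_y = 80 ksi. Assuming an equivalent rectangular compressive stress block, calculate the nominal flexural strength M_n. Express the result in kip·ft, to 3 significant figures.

M_n ≈ 151 kip·ft

T = A_s f_y = 1.35 × 80 = 108 kips.
a = T/(0.85 f'_c b) = 108/(0.85 × 3.55 × 9.3) = 3.849 in.
M_n = T(d − a/2) = 108 × (18.7 − 1.9245) = 1811.8 kip·in = 1811.8/12 = 150.98 kip·ft.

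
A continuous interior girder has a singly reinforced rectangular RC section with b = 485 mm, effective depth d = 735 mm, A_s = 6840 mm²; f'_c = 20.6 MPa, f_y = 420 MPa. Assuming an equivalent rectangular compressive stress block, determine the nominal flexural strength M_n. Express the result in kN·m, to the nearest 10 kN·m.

M_n ≈ 1630 kN·m

T = A_s f_y = 6840 × 420 = 2872800 N = 2872.8 kN.
From C = T: a = T/(0.85 f'_c b) = 2872800/(0.85 × 20.6 × 485) = 338.28 mm.
M_n = T(d − a/2) = 2872.8 kN × (735 − 169.14) mm = 1625.60 kN·m.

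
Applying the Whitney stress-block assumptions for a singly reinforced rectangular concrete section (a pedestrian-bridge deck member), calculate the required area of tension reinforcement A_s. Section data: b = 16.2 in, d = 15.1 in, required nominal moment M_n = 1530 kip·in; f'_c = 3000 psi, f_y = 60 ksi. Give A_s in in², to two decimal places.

A_s ≈ 1.85 in²

From M_n = 0.85 f'_c a b (d − a/2):
a = d − √(d² − 2M_n/(0.85 f'_c b)) = 15.1 − √(15.1² − 2 × 1530/(0.85 × 3 × 16.2)) = 2.693 in.
A_s = 0.85 f'_c a b / f_y = 0.85 × 3 × 2.693 × 16.2 / 60 = 1.854 in².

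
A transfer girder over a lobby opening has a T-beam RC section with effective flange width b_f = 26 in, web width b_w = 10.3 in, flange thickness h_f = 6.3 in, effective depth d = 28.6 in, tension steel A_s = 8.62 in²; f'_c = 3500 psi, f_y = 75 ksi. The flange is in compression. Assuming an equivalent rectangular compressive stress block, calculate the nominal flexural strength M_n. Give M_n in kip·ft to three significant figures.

M_n ≈ 1290 kip·ft

Tension: T = A_s f_y = 8.62 × 75 = 646.5 kips.
Try a within the flange: a = T/(0.85 f'_c b_f) = 646.5/(0.85 × 3.5 × 26) = 8.358 in.
a = 8.358 > h_f = 6.3 in: the block extends into the web. Split into flange-overhang and web parts.
C_f = 0.85 f'_c (b_f − b_w) h_f = 0.85 × 3.5 × (26 − 10.3) × 6.3 = 294.3 kips.
Remaining web compression depth: a_w = (T − C_f)/(0.85 f'_c b_w) = (646.5 − 294.3)/(0.85 × 3.5 × 10.3) = 11.494 in.
M_n = C_f(d − h_f/2) + (T − C_f)(d − a_w/2) = 294.3 × (28.6 − 3.15) + 352.2 × (28.6 − 5.747) = 7489.9 + 8048.8 = 15538.7 kip·in.
M_n = 15538.7/12 = 1294.89 kip·ft.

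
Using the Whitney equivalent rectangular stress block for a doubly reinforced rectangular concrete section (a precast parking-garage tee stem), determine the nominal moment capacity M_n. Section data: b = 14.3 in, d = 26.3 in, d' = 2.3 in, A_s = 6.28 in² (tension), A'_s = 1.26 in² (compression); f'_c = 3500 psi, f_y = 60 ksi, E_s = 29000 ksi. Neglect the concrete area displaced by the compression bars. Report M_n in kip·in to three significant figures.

M_n ≈ 8670 kip·in

Assume both steels yield.
a = (A_s − A'_s) f_y/(0.85 f'_c b) = (6.28 − 1.26) × 60/(0.85 × 3.5 × 14.3) = 7.080 in.
c = a/β₁ = 7.080/0.85 = 8.329 in; ε'_s = 0.003(c − d')/c = 0.0022 ≥ ε_y = 0.0021, so the compression steel yields.
M_n = (A_s − A'_s) f_y (d − a/2) + A'_s f_y (d − d') = 301.2 × (26.3 − 3.54) + 75.6 × (26.3 − 2.3) = 6855.3 + 1814.4 = 8669.7 kip·in.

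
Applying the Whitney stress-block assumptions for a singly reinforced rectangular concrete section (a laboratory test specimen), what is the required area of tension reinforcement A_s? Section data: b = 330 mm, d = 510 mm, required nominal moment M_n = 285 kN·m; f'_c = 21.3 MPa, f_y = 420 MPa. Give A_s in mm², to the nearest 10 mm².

With M_n = 0.85 f'_c a b (d − a/2), solve the quadratic for a:
a = d − √(d² − 2M_n/(0.85 f'_c b)) = 510 − √(510² − 2 × 285×10⁶/(0.85 × 21.3 × 330)) = 104.17 mm.
A_s = 0.85 f'_c a b / f_y = 0.85 × 21.3 × 104.17 × 330 / 420 = 1481.9 mm².

A_s ≈ 1480 mm²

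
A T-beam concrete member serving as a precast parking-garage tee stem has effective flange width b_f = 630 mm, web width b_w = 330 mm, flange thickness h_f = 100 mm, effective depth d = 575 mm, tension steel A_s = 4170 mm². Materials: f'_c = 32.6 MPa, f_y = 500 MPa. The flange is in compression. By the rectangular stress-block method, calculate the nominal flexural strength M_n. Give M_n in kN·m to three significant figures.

M_n ≈ 1070 kN·m

Tension: T = A_s f_y = 4170 × 500 = 2085000 N.
Try a within the flange: a = T/(0.85 f'_c b_f) = 2085000/(0.85 × 32.6 × 630) = 119.43 mm.
a = 119.43 > h_f = 100 mm: the block extends into the web. Split into flange-overhang and web parts.
C_f = 0.85 f'_c (b_f − b_w) h_f = 0.85 × 32.6 × (630 − 330) × 100 = 831300 N.
Remaining web compression depth: a_w = (T − C_f)/(0.85 f'_c b_w) = (2085000 − 831300)/(0.85 × 32.6 × 330) = 137.10 mm.
M_n = C_f(d − h_f/2) + (T − C_f)(d − a_w/2) = 831300 × (575 − 50) + 1253700 × (575 − 68.55) = 436.43 + 634.94 = 1071.37 × 10⁶ N·mm.
M_n = 1071.37 kN·m.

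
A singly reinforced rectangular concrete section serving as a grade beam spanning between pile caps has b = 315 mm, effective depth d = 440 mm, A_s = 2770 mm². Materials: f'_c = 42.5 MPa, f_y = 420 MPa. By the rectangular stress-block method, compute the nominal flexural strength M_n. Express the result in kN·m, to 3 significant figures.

T = A_s f_y = 2770 × 420 = 1163400 N = 1163.4 kN.
From C = T: a = T/(0.85 f'_c b) = 1163400/(0.85 × 42.5 × 315) = 102.24 mm.
M_n = T(d − a/2) = 1163.4 kN × (440 − 51.12) mm = 452.42 kN·m.

M_n ≈ 452 kN·m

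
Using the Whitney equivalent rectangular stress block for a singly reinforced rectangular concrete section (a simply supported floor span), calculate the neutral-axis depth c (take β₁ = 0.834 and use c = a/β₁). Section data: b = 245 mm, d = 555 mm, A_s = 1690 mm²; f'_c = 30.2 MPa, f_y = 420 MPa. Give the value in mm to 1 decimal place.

T = A_s f_y = 1690 × 420 = 709800 N = 709.8 kN.
Setting C = 0.85 f'_c a b equal to T: a = 709800/(0.85 × 30.2 × 245) = 112.861 mm.
With β₁ = 0.834, c = a/β₁ = 112.861/0.834 = 135.3 mm.

c ≈ 135.3 mm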